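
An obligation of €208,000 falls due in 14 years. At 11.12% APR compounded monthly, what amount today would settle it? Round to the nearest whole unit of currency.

i = 0.1112/12 = 0.00926667 per month; n = 14·12 = 168.
PV = 208,000 / (1 + 0.00926667)^168 = 208,000 / 4.709732 = 44,163.8685

€44,164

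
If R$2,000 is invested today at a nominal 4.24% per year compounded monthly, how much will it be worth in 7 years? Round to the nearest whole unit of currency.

R$2,690

Periodic rate i = 0.0424/12 = 0.00353333; n = 7 × 12 = 84 periods.
FV = PV·(1+i)^n = 2,000 × 1.344842 = 2,689.6849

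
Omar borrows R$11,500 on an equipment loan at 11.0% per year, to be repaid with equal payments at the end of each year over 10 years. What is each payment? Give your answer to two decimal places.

PMT = 11500 / ( [1 − (1+0.11)^(−10)] / 0.11 ) = 11500 / 5.889232 = 1,952.7164

R$1,952.72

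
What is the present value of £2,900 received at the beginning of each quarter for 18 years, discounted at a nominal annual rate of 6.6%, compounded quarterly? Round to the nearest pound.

i = 0.066/4 = 0.0165 per quarter; n = 18·4 = 72.
Annuity factor a(72|0.0165) × (1+i) = 42.643723; PV = 2900 × 42.643723 = 123,666.7980
Payments are at the start of each period, so multiply by (1+i).

£123,667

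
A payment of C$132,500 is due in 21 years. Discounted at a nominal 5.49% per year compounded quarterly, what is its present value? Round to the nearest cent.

C$42,162.14

Periodic rate i = 0.0549/4 = 0.013725; n = 21 × 4 = 84 periods.
Discount factor = (1+0.013725)^(−84) = 0.318205; PV = 132,500 × 0.318205 = 42,162.1444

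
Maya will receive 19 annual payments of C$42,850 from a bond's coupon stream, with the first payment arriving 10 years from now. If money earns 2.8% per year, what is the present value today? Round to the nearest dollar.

Value one period before first payment (t=9): 42850 × [1 − (1+0.028)^(−19)] / 0.028 = 42850 × 14.580719 = 624,783.8280
Discount back 9 years: 624,783.8280 × (1+0.028)^(−9) = 624,783.8280 × 0.779941 = 487,294.7672

C$487,295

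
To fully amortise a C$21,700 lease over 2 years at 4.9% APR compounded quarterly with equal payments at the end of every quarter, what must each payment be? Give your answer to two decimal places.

i = 0.049/4 = 0.01225 per quarter; n = 2·4 = 8.
PMT = 21700 / ( [1 − (1+0.01225)^(−8)] / 0.01225 ) = 21700 / 7.576418 = 2,864.1502

C$2,864.15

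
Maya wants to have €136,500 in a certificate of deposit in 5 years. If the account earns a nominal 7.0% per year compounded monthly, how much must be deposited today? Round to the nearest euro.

€96,288

i = 0.07/12 = 0.00583333 per month; n = 5·12 = 60.
Discount factor = (1+0.00583333)^(−60) = 0.705405; PV = 136,500 × 0.705405 = 96,287.7877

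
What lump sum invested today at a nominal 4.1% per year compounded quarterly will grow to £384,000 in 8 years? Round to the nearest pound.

i = 0.041/4 = 0.01025 per quarter; n = 8·4 = 32.
Discount factor = (1+0.01025)^(−32) = 0.721567; PV = 384,000 × 0.721567 = 277,081.6293

£277,082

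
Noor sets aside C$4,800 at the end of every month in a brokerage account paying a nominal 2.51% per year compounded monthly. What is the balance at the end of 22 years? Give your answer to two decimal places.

With 12 periods per year: i = 0.00209167, n = 264.
Accumulation factor s(264|0.00209167) = 351.905442; FV = 4800 × 351.905442 = 1,689,146.1231

C$1,689,146.12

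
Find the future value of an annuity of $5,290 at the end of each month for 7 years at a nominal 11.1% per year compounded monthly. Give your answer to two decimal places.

Periodic rate i = 0.111/12 = 0.00925; n = 7 × 12 = 84 periods.
Accumulation factor s(84|0.00925) = 126.181996; FV = 5290 × 126.181996 = 667,502.7612

$667,502.76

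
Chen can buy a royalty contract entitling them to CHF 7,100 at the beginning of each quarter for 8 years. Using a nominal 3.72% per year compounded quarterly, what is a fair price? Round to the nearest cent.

CHF 197,551.01

With 4 periods per year: i = 0.0093, n = 32.
PV = 7100 × [1 − (1+0.0093)^(−32)] / 0.0093 × (1+i) = 7100 × 27.824086 = 197,551.0097
Payments are at the start of each period, so multiply by (1+i).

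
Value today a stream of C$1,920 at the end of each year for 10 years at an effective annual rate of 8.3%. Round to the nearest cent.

PV = 1920 × [1 − (1+0.083)^(−10)] / 0.083 = 1920 × 6.620224 = 12,710.8301

C$12,710.83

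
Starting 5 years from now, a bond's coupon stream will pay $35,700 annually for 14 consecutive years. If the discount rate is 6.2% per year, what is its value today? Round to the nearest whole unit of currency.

$257,666

PV at t=4 (ordinary 14-year annuity): 35700 × a(14|0.062) = 35700 × 9.180948 = 327,759.8438
PV₀ = 327,759.8438 / (1+0.062)^4 = 327,759.8438 / 1.272032 = 257,666.3331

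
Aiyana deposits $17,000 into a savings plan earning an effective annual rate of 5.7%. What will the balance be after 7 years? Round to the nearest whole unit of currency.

FV = 17,000 × (1 + 0.057)^7 = 25,059.5826

$25,060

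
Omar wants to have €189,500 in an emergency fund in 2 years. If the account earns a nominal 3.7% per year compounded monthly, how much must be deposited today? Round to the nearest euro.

i = 0.037/12 = 0.00308333 per month; n = 2·12 = 24.
PV = 189,500 / (1 + 0.00308333)^24 = 189,500 / 1.076684 = 176,003.3227

€176,003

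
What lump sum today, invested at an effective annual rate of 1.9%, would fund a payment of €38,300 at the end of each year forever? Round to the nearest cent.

€2,015,789.47

PV = C/r = 38300/0.019 = 2,015,789.4737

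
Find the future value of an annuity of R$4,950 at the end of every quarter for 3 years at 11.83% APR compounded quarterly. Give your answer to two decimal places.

Periodic rate i = 0.1183/4 = 0.029575; n = 3 × 4 = 12 periods.
Accumulation factor s(12|0.029575) = 14.157812; FV = 4950 × 14.157812 = 70,081.1700

R$70,081.17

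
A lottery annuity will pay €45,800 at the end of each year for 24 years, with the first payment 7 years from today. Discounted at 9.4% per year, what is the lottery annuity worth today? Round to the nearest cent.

Value one period before first payment (t=6): 45800 × [1 − (1+0.094)^(−24)] / 0.094 = 45800 × 9.406735 = 430,828.4850
PV₀ = 430,828.4850 / (1+0.094)^6 = 430,828.4850 / 1.714368 = 251,304.6229

€251,304.62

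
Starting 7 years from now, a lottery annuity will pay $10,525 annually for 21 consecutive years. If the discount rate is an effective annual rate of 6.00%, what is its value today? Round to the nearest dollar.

$87,286

Value one period before first payment (t=6): 10525 × [1 − (1+0.06)^(−21)] / 0.06 = 10525 × 11.764077 = 123,816.9064
PV₀ = 123,816.9064 / (1+0.06)^6 = 123,816.9064 / 1.418519 = 87,286.0333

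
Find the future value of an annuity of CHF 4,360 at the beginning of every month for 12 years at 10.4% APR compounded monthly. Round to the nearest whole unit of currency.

With 12 periods per year: i = 0.00866667, n = 144.
Accumulation factor s(144|0.00866667) × (1+i) = 286.851950; FV = 4360 × 286.851950 = 1,250,674.5024
Payments are at the start of each period, so multiply by (1+i).

CHF 1,250,675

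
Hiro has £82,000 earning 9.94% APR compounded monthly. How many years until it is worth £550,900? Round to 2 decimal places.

Periodic rate i = 0.0994/12 = 0.00828333.
n = ln(550900/82000) / ln(1+0.00828333) = ln(6.71829) / 0.008249 = 230.9110 months
= 230.9110/12 years

19.24 years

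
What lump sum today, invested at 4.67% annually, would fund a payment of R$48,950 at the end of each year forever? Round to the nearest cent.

R$1,048,179.87

PV = C/r = 48950/0.0467 = 1,048,179.8715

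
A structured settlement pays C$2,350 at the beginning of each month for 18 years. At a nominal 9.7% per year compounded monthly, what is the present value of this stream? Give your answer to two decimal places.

C$241,579.15

Periodic rate i = 0.097/12 = 0.00808333; n = 18 × 12 = 216 periods.
PV = PMT · [1 − (1+i)^(−n)] / i × (1+i) = 2350 · 102.799640 = 241,579.1545
Payments are at the start of each period, so multiply by (1+i).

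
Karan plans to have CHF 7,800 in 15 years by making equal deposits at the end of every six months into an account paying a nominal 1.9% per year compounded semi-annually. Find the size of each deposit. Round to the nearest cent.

With 2 periods per year: i = 0.0095, n = 30.
FV-annuity factor = 34.523620; PMT = 7800 / 34.523620 = 225.9323

CHF 225.93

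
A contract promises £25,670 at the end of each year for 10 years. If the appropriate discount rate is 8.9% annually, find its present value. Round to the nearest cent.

PV = PMT · [1 − (1+i)^(−n)] / i = 25670 · 6.446003 = 165,468.8887

£165,468.89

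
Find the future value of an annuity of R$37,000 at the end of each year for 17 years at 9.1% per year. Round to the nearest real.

Accumulation factor s(17|0.091) = 37.314574; FV = 37000 × 37.314574 = 1,380,639.2517

R$1,380,639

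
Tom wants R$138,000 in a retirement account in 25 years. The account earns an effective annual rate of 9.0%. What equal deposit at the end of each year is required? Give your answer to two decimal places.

R$1,629.26

FV-annuity factor = 84.700896; PMT = 138000 / 84.700896 = 1,629.2626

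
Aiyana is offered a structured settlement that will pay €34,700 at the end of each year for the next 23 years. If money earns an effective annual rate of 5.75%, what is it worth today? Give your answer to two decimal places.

€436,671.76

Annuity factor a(23|0.0575) = 12.584200; PV = 34700 × 12.584200 = 436,671.7566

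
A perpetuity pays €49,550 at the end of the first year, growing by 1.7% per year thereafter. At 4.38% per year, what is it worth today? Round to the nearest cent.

€1,848,880.60

PV = PMT / (i − g) = 49550 / (0.0438 − 0.017) = 49550 / 0.026800 = 1,848,880.5970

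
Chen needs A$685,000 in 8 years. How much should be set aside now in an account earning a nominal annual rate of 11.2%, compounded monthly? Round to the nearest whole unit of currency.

With 12 periods per year: i = 0.00933333, n = 96.
PV = FV·(1+i)^(−n) = 685,000 × 0.409899 = 280,780.8116

A$280,781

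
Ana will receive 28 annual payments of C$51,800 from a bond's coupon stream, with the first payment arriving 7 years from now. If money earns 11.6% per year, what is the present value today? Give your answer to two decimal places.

C$220,448.45

PV at t=6 (ordinary 28-year annuity): 51800 × a(28|0.116) = 51800 × 8.221716 = 425,884.8725
Discount back 6 years: 425,884.8725 × (1+0.116)^(−6) = 425,884.8725 × 0.517625 = 220,448.4484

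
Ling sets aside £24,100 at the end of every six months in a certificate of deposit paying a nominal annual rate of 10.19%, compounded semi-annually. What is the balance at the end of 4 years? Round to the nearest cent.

£230,916.94

i = 0.1019/2 = 0.05095 per half-year; n = 4·2 = 8.
FV = PMT · [(1+i)^n − 1] / i = 24100 · 9.581616 = 230,916.9444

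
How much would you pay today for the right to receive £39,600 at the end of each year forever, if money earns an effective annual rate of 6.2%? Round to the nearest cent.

£638,709.68

PV = C/r = 39600/0.062 = 638,709.6774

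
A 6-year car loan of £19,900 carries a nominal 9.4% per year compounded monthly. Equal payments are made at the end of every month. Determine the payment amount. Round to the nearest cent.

£362.67

Periodic rate i = 0.094/12 = 0.00783333; n = 6 × 12 = 72 periods.
PMT = 19900 / ( [1 − (1+0.00783333)^(−72)] / 0.00783333 ) = 19900 / 54.870587 = 362.6715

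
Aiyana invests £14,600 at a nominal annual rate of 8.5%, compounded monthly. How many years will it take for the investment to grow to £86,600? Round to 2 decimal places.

21.02 years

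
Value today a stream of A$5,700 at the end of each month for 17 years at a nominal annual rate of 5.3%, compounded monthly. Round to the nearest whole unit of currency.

With 12 periods per year: i = 0.00441667, n = 204.
PV = 5700 × [1 − (1+0.00441667)^(−204)] / 0.00441667 = 5700 × 134.270973 = 765,344.5478

A$765,345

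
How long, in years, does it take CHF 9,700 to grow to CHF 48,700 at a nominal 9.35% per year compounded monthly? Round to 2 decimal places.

17.32 years

Periodic rate i = 0.0935/12 = 0.00779167.
n = ln(48700/9700) / ln(1+0.00779167) = ln(5.02062) / 0.007761 = 207.8928 months
= 207.8928/12 years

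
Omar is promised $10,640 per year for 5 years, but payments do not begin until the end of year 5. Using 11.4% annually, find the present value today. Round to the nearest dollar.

$25,279

PV at t=4 (ordinary 5-year annuity): 10640 × a(5|0.114) = 10640 × 3.659008 = 38,931.8399
PV₀ = 38,931.8399 / (1+0.114)^4 = 38,931.8399 / 1.540071 = 25,279.2488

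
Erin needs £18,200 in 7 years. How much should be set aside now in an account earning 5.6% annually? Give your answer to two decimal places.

£12,428.65

PV = 18,200 / (1 + 0.056)^7 = 18,200 / 1.464359 = 12,428.6501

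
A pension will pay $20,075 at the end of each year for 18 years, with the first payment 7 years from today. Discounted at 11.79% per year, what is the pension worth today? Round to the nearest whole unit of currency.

Value one period before first payment (t=6): 20075 × [1 − (1+0.1179)^(−18)] / 0.1179 = 20075 × 7.340903 = 147,368.6187
PV₀ = 147,368.6187 / (1+0.1179)^6 = 147,368.6187 / 1.951721 = 75,507.0105

$75,507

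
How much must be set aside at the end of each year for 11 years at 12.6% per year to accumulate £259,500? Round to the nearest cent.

£12,159.01

FV-annuity factor = 21.342189; PMT = 259500 / 21.342189 = 12,159.0149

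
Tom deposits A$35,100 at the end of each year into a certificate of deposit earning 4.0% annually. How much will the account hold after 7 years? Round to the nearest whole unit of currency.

FV = 35100 × [(1+0.04)^7 − 1] / 0.04 = 35100 × 7.898294 = 277,230.1363

A$277,230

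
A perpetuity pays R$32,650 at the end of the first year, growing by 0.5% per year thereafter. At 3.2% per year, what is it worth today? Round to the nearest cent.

PV = D₁/(r − g) = 32650/(0.032 − 0.005) = 1,209,259.2593

R$1,209,259.26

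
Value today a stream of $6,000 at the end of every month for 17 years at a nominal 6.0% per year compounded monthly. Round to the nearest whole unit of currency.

With 12 periods per year: i = 0.005, n = 204.
Annuity factor a(204|0.005) = 127.697486; PV = 6000 × 127.697486 = 766,184.9169

$766,185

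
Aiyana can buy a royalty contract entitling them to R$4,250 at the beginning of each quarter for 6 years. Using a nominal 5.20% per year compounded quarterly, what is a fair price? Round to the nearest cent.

i = 0.052/4 = 0.013 per quarter; n = 6·4 = 24.
PV = PMT · [1 − (1+i)^(−n)] / i × (1+i) = 4250 · 20.770028 = 88,272.6185
Payments are at the start of each period, so multiply by (1+i).

R$88,272.62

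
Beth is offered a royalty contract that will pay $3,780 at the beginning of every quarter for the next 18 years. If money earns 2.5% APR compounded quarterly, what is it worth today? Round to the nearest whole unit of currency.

$219,988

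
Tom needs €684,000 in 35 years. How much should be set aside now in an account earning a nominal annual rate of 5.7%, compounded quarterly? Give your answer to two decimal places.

i = 0.057/4 = 0.01425 per quarter; n = 35·4 = 140.
PV = 684,000 / (1 + 0.01425)^140 = 684,000 / 7.249404 = 94,352.5863

€94,352.59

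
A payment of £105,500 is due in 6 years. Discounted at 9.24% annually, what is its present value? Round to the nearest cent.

£62,081.52

Discount factor = (1+0.0924)^(−6) = 0.588450; PV = 105,500 × 0.588450 = 62,081.5156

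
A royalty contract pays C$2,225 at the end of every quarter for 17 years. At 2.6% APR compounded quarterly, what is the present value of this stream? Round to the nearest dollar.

i = 0.026/4 = 0.0065 per quarter; n = 17·4 = 68.
PV = PMT · [1 − (1+i)^(−n)] / i = 2225 · 54.820058 = 121,974.6296

C$121,975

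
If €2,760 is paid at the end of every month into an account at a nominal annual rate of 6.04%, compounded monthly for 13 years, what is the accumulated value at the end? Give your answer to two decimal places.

€651,724.26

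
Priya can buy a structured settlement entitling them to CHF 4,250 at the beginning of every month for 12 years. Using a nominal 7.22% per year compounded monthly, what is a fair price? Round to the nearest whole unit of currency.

Periodic rate i = 0.0722/12 = 0.00601667; n = 12 × 12 = 144 periods.
Annuity factor a(144|0.00601667) × (1+i) = 96.718815; PV = 4250 × 96.718815 = 411,054.9646
Payments are at the start of each period, so multiply by (1+i).

CHF 411,055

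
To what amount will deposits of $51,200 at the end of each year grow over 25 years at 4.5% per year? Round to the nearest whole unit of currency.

$2,281,739

FV = PMT · [(1+i)^n − 1] / i = 51200 · 44.565210 = 2,281,738.7594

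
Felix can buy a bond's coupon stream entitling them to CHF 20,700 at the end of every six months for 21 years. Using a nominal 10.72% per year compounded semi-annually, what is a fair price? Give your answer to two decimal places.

With 2 periods per year: i = 0.0536, n = 42.
PV = PMT · [1 − (1+i)^(−n)] / i = 20700 · 16.574848 = 343,099.3604

CHF 343,099.36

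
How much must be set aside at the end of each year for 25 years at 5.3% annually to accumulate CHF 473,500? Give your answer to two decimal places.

CHF 9,517.71

PMT = 473500 / ( [(1+0.053)^25 − 1] / 0.053 ) = 473500 / 49.749341 = 9,517.7139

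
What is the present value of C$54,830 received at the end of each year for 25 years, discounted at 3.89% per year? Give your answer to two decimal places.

Annuity factor a(25|0.0389) = 15.805310; PV = 54830 × 15.805310 = 866,605.1350

C$866,605.13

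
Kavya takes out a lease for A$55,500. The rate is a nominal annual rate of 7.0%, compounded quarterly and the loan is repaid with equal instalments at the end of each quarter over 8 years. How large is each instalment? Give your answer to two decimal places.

A$2,279.84

i = 0.07/4 = 0.0175 per quarter; n = 8·4 = 32.
Annuity-PV factor = 24.343859; PMT = 55500 / 24.343859 = 2,279.8358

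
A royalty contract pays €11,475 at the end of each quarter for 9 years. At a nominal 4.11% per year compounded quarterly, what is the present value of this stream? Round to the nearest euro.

Periodic rate i = 0.0411/4 = 0.010275; n = 9 × 4 = 36 periods.
PV = PMT · [1 − (1+i)^(−n)] / i = 11475 · 29.965110 = 343,849.6414

€343,850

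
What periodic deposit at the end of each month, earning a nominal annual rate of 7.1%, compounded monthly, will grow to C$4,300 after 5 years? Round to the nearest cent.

With 12 periods per year: i = 0.00591667, n = 60.
FV-annuity factor = 71.778512; PMT = 4300 / 71.778512 = 59.9065

C$59.91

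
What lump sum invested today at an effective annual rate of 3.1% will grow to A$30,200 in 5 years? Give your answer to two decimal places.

PV = FV·(1+i)^(−n) = 30,200 × 0.858434 = 25,924.6927

A$25,924.69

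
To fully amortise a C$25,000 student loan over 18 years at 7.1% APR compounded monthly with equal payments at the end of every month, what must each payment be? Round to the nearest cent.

C$205.34

With 12 periods per year: i = 0.00591667, n = 216.
PMT = 25000 / ( [1 − (1+0.00591667)^(−216)] / 0.00591667 ) = 25000 / 121.750129 = 205.3386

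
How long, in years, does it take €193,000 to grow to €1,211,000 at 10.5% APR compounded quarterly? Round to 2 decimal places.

17.72 years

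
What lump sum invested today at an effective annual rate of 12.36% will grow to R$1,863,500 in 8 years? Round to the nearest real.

R$733,560

Discount factor = (1+0.1236)^(−8) = 0.393646; PV = 1,863,500 × 0.393646 = 733,559.8497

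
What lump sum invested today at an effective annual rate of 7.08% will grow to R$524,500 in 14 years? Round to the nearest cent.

R$201,292.88

Discount factor = (1+0.0708)^(−14) = 0.383781; PV = 524,500 × 0.383781 = 201,292.8817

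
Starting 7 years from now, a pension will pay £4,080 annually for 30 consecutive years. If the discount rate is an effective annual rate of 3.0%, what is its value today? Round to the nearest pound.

£66,973

PV at t=6 (ordinary 30-year annuity): 4080 × a(30|0.03) = 4080 × 19.600441 = 79,969.8007
Discount back 6 years: 79,969.8007 × (1+0.03)^(−6) = 79,969.8007 × 0.837484 = 66,973.4491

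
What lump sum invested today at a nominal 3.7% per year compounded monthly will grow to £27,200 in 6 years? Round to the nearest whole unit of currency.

Periodic rate i = 0.037/12 = 0.00308333; n = 6 × 12 = 72 periods.
PV = 27,200 / (1 + 0.00308333)^72 = 27,200 / 1.248145 = 21,792.3398

£21,792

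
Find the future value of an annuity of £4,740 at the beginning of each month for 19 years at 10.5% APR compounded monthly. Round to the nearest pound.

£3,436,476

i = 0.105/12 = 0.00875 per month; n = 19·12 = 228.
FV = 4740 × [(1+0.00875)^228 − 1] / 0.00875 × (1+i) = 4740 × 724.994964 = 3,436,476.1279
(Beginning-of-period payments → annuity-due factor ×(1+i).)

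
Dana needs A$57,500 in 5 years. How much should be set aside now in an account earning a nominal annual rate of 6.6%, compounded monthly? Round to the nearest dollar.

i = 0.066/12 = 0.0055 per month; n = 5·12 = 60.
Discount factor = (1+0.0055)^(−60) = 0.719574; PV = 57,500 × 0.719574 = 41,375.5089

A$41,376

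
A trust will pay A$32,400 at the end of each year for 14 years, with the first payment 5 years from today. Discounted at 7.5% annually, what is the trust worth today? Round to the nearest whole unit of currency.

A$205,957

Value one period before first payment (t=4): 32400 × [1 − (1+0.075)^(−14)] / 0.075 = 32400 × 8.489154 = 275,048.5807
PV₀ = 275,048.5807 / (1+0.075)^4 = 275,048.5807 / 1.335469 = 205,956.5230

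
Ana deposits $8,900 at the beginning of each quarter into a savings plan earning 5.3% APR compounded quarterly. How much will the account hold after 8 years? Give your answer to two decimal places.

$356,505.96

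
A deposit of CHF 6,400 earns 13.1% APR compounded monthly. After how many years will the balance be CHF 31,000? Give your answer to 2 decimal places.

12.11 years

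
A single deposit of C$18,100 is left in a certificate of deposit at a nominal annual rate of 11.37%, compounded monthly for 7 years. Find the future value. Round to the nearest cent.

With 12 periods per year: i = 0.009475, n = 84.
18,100 × (1+0.009475)^84 = 18,100 × 2.208146 = 39,967.4356

C$39,967.44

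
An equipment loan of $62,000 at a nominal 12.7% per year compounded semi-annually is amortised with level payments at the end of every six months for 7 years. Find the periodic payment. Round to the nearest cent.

Periodic rate i = 0.127/2 = 0.0635; n = 7 × 2 = 14 periods.
Annuity-PV factor = 9.096811; PMT = 62000 / 9.096811 = 6,815.5754

$6,815.58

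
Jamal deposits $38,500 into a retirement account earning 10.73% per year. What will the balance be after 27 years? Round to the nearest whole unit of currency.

$603,426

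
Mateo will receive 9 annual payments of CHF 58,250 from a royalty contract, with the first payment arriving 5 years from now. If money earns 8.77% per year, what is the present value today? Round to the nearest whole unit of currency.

CHF 251,848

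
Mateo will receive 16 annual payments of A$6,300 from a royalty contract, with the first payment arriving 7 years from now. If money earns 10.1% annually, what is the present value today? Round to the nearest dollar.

A$27,507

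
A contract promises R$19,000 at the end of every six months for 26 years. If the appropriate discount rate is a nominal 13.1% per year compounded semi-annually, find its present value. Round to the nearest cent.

With 2 periods per year: i = 0.0655, n = 52.
PV = 19000 × [1 − (1+0.0655)^(−52)] / 0.0655 = 19000 × 14.703565 = 279,367.7360

R$279,367.74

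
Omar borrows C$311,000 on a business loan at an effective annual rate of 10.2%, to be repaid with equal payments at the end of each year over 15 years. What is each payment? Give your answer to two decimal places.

C$41,356.23

PMT = 311000 / ( [1 − (1+0.102)^(−15)] / 0.102 ) = 311000 / 7.520028 = 41,356.2304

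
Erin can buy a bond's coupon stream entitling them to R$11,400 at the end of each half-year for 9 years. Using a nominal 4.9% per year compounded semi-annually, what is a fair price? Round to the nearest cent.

R$164,335.96

With 2 periods per year: i = 0.0245, n = 18.
PV = PMT · [1 − (1+i)^(−n)] / i = 11400 · 14.415435 = 164,335.9635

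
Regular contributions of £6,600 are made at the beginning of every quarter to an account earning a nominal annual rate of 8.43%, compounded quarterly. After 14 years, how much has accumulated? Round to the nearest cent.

Periodic rate i = 0.0843/4 = 0.021075; n = 14 × 4 = 56 periods.
Accumulation factor s(56|0.021075) × (1+i) = 107.332701; FV = 6600 × 107.332701 = 708,395.8240
Payments are at the start of each period, so multiply by (1+i).

£708,395.82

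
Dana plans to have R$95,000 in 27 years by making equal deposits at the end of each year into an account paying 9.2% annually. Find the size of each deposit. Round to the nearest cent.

R$895.04

FV-annuity factor = 106.140550; PMT = 95000 / 106.140550 = 895.0396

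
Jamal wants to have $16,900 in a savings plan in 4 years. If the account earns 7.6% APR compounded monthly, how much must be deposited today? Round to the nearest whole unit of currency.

$12,482

With 12 periods per year: i = 0.00633333, n = 48.
Discount factor = (1+0.00633333)^(−48) = 0.738569; PV = 16,900 × 0.738569 = 12,481.8082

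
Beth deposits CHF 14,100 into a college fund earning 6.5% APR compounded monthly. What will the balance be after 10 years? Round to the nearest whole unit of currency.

i = 0.065/12 = 0.00541667 per month; n = 10·12 = 120.
14,100 × (1+0.00541667)^120 = 14,100 × 1.912184 = 26,961.7909

CHF 26,962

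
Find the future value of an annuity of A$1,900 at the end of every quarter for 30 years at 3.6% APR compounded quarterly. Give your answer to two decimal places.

With 4 periods per year: i = 0.009, n = 120.
FV = 1900 × [(1+0.009)^120 − 1] / 0.009 = 1900 × 214.498667 = 407,547.4682

A$407,547.47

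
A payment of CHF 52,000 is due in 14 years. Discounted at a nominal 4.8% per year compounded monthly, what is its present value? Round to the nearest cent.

With 12 periods per year: i = 0.004, n = 168.
PV = 52,000 / (1 + 0.004)^168 = 52,000 / 1.955527 = 26,591.3013

CHF 26,591.30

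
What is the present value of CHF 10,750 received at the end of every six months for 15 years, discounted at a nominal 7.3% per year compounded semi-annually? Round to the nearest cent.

CHF 194,050.55

Periodic rate i = 0.073/2 = 0.0365; n = 15 × 2 = 30 periods.
Annuity factor a(30|0.0365) = 18.051214; PV = 10750 × 18.051214 = 194,050.5469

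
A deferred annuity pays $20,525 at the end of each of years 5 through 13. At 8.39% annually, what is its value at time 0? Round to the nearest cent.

PV at t=4 (ordinary 9-year annuity): 20525 × a(9|0.0839) = 20525 × 6.146835 = 126,163.7796
Discount back 4 years: 126,163.7796 × (1+0.0839)^(−4) = 126,163.7796 × 0.724508 = 91,406.6570

$91,406.66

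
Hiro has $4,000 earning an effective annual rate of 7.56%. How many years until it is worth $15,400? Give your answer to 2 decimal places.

18.50 years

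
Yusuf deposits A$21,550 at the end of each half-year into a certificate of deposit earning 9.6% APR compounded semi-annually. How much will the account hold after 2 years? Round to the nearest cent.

A$92,607.39

With 2 periods per year: i = 0.048, n = 4.
FV = PMT · [(1+i)^n − 1] / i = 21550 · 4.297327 = 92,607.3881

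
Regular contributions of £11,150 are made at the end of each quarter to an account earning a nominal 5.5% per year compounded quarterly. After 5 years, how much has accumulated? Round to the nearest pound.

£254,679

i = 0.055/4 = 0.01375 per quarter; n = 5·4 = 20.
Accumulation factor s(20|0.01375) = 22.841200; FV = 11150 × 22.841200 = 254,679.3814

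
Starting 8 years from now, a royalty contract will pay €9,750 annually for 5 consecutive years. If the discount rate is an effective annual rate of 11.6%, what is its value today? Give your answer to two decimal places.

Value one period before first payment (t=7): 9750 × [1 − (1+0.116)^(−5)] / 0.116 = 9750 × 3.640785 = 35,497.6526
PV₀ = 35,497.6526 / (1+0.116)^7 = 35,497.6526 / 2.156003 = 16,464.5655

€16,464.57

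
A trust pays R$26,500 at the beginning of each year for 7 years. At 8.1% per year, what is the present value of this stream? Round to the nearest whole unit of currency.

Annuity factor a(7|0.081) × (1+i) = 5.608889; PV = 26500 × 5.608889 = 148,635.5548
(annuity-due: payments at period start, so ×(1+i).)

R$148,636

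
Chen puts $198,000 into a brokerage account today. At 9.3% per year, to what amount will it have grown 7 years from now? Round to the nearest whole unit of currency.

$368,983

198,000 × (1+0.093)^7 = 198,000 × 1.863550 = 368,982.9714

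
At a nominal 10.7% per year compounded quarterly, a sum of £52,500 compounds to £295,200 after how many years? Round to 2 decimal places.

16.35 years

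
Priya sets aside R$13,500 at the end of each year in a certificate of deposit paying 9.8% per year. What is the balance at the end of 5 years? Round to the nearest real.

Accumulation factor s(5|0.098) = 6.080838; FV = 13500 × 6.080838 = 82,091.3157

R$82,091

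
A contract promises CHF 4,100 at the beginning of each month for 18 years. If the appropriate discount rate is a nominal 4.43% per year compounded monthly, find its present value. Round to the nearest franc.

With 12 periods per year: i = 0.00369167, n = 216.
Annuity factor a(216|0.00369167) × (1+i) = 149.218635; PV = 4100 × 149.218635 = 611,796.4020
Payments are at the start of each period, so multiply by (1+i).

CHF 611,796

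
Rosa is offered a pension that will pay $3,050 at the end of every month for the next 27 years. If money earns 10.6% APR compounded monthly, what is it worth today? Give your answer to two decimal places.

$325,299.04

i = 0.106/12 = 0.00883333 per month; n = 27·12 = 324.
PV = 3050 × [1 − (1+0.00883333)^(−324)] / 0.00883333 = 3050 × 106.655422 = 325,299.0384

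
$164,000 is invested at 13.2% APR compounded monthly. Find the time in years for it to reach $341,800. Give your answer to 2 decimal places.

5.59 years

Periodic rate i = 0.132/12 = 0.011.
(1+i)^n = 341800/164000 = 2.08415, so n = ln 2.08415 / ln 1.011 = 67.1265 months
= 67.1265/12 years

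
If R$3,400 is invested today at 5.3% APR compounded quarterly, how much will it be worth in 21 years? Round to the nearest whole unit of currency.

R$10,272

Periodic rate i = 0.053/4 = 0.01325; n = 21 × 4 = 84 periods.
FV = 3,400 × (1 + 0.01325)^84 = 10,272.4577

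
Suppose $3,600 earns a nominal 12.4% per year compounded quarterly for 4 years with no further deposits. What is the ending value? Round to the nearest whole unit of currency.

$5,867

With 4 periods per year: i = 0.031, n = 16.
3,600 × (1+0.031)^16 = 3,600 × 1.629816 = 5,867.3385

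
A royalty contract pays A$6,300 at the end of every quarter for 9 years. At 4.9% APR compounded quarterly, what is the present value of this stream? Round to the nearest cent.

Periodic rate i = 0.049/4 = 0.01225; n = 9 × 4 = 36 periods.
PV = 6300 × [1 − (1+0.01225)^(−36)] / 0.01225 = 6300 × 28.969891 = 182,510.3116

A$182,510.31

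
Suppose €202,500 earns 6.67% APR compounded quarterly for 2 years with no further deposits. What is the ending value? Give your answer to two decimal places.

Periodic rate i = 0.0667/4 = 0.016675; n = 2 × 4 = 8 periods.
202,500 × (1+0.016675)^8 = 202,500 × 1.141451 = 231,143.7649

€231,143.76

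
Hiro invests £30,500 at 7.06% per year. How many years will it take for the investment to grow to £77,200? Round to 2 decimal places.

13.61 years

(1+i)^n = 77200/30500 = 2.53115, so n = ln 2.53115 / ln 1.0706 = 13.6131 years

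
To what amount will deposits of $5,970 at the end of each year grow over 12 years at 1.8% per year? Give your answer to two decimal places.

Accumulation factor s(12|0.018) = 13.262252; FV = 5970 × 13.262252 = 79,175.6430

$79,175.64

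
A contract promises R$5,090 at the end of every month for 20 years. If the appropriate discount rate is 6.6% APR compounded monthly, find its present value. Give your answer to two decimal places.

R$677,337.21

Periodic rate i = 0.066/12 = 0.0055; n = 20 × 12 = 240 periods.
PV = PMT · [1 − (1+i)^(−n)] / i = 5090 · 133.072143 = 677,337.2098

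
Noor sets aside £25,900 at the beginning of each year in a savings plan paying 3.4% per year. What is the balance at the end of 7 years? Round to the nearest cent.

Accumulation factor s(7|0.034) × (1+i) = 8.019563; FV = 25900 × 8.019563 = 207,706.6920
(Beginning-of-period payments → annuity-due factor ×(1+i).)

£207,706.69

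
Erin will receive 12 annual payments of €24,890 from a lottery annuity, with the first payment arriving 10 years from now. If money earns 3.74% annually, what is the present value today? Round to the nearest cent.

PV at t=9 (ordinary 12-year annuity): 24890 × a(12|0.0374) = 24890 × 9.528261 = 237,158.4166
PV₀ = 237,158.4166 / (1+0.0374)^9 = 237,158.4166 / 1.391606 = 170,420.7017

€170,420.70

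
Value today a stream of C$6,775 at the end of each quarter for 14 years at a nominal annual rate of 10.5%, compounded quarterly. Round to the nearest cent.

C$197,616.54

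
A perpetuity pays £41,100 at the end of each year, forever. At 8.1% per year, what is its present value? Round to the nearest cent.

PV = PMT / i = 41100 / 0.081 = 507,407.4074

£507,407.41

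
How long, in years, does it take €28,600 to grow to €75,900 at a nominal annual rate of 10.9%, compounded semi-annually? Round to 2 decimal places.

Periodic rate i = 0.109/2 = 0.0545.
(1+i)^n = 75900/28600 = 2.65385, so n = ln 2.65385 / ln 1.0545 = 18.3921 half-years
= 18.3921/2 years

9.20 years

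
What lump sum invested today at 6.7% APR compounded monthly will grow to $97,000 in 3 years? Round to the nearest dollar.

With 12 periods per year: i = 0.00558333, n = 36.
Discount factor = (1+0.00558333)^(−36) = 0.818370; PV = 97,000 × 0.818370 = 79,381.8715

$79,382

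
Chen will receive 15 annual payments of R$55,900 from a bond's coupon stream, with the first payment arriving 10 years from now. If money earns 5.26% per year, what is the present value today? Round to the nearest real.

PV at t=9 (ordinary 15-year annuity): 55900 × a(15|0.0526) = 55900 × 10.199624 = 570,158.9990
Discount back 9 years: 570,158.9990 × (1+0.0526)^(−9) = 570,158.9990 × 0.630420 = 359,439.4095

R$359,439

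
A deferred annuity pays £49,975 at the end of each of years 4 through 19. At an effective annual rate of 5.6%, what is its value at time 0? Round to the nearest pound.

PV at t=3 (ordinary 16-year annuity): 49975 × a(16|0.056) = 49975 × 10.389401 = 519,210.3280
Discount back 3 years: 519,210.3280 × (1+0.056)^(−3) = 519,210.3280 × 0.849197 = 440,911.6439

£440,912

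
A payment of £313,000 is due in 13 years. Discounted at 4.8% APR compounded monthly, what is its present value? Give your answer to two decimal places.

£167,913.32

i = 0.048/12 = 0.004 per month; n = 13·12 = 156.
PV = 313,000 / (1 + 0.004)^156 = 313,000 / 1.864057 = 167,913.3164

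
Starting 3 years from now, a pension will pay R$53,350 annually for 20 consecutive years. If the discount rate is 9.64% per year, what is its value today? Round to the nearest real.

R$387,313

PV at t=2 (ordinary 20-year annuity): 53350 × a(20|0.0964) = 53350 × 8.727017 = 465,586.3663
Discount back 2 years: 465,586.3663 × (1+0.0964)^(−2) = 465,586.3663 × 0.831882 = 387,313.1129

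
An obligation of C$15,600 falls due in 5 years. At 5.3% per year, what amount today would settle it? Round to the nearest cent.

C$12,049.88

PV = FV·(1+i)^(−n) = 15,600 × 0.772428 = 12,049.8806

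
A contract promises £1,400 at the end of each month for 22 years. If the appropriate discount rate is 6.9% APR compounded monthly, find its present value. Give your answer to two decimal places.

£189,887.58

With 12 periods per year: i = 0.00575, n = 264.
PV = PMT · [1 − (1+i)^(−n)] / i = 1400 · 135.633983 = 189,887.5765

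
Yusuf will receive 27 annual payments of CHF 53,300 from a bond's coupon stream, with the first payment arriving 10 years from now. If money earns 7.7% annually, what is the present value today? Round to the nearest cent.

CHF 307,139.64

PV at t=9 (ordinary 27-year annuity): 53300 × a(27|0.077) = 53300 × 11.234403 = 598,793.6791
PV₀ = 598,793.6791 / (1+0.077)^9 = 598,793.6791 / 1.949581 = 307,139.6447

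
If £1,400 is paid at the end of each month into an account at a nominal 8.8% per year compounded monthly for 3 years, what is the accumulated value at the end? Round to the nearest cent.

£57,439.67

Periodic rate i = 0.088/12 = 0.00733333; n = 3 × 12 = 36 periods.
FV = PMT · [(1+i)^n − 1] / i = 1400 · 41.028337 = 57,439.6713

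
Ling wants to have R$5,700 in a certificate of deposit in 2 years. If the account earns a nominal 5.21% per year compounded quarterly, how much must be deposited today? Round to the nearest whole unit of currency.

R$5,139

i = 0.0521/4 = 0.013025 per quarter; n = 2·4 = 8.
PV = 5,700 / (1 + 0.013025)^8 = 5,700 / 1.109076 = 5,139.4134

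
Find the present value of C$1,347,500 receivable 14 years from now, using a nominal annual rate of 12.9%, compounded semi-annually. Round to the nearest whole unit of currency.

C$234,126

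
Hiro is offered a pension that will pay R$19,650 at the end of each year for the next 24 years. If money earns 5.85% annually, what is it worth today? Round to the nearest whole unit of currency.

R$250,070

PV = 19650 × [1 − (1+0.0585)^(−24)] / 0.0585 = 19650 × 12.726210 = 250,070.0289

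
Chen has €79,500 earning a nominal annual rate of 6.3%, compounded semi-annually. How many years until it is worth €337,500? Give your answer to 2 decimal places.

Periodic rate i = 0.063/2 = 0.0315.
(1+i)^n = 337500/79500 = 4.24528, so n = ln 4.24528 / ln 1.0315 = 46.6178 half-years
= 46.6178/2 years

23.31 years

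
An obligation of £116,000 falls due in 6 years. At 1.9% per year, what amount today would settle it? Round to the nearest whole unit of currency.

£103,613

Discount factor = (1+0.019)^(−6) = 0.893213; PV = 116,000 × 0.893213 = 103,612.6748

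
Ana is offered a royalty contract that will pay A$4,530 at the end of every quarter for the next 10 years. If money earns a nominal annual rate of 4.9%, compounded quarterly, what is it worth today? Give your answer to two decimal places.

i = 0.049/4 = 0.01225 per quarter; n = 10·4 = 40.
PV = 4530 × [1 − (1+0.01225)^(−40)] / 0.01225 = 4530 × 31.473234 = 142,573.7522

A$142,573.75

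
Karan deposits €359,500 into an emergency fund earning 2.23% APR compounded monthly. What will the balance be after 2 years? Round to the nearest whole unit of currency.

With 12 periods per year: i = 0.00185833, n = 24.
359,500 × (1+0.00185833)^24 = 359,500 × 1.045566 = 375,881.0690

€375,881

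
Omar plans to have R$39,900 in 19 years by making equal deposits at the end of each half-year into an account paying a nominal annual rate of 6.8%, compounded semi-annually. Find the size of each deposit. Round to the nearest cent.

With 2 periods per year: i = 0.034, n = 38.
FV-annuity factor = 75.373824; PMT = 39900 / 75.373824 = 529.3615

R$529.36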